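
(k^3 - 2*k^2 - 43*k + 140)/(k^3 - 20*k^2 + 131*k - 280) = (k^2 + 3*k - 28)/(k^2 - 15*k + 56)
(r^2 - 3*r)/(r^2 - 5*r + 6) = r/(r - 2)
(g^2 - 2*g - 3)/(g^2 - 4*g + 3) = (g + 1)/(g - 1)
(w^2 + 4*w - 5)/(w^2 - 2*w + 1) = (w + 5)/(w - 1)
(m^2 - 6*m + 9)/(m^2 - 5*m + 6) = (m - 3)/(m - 2)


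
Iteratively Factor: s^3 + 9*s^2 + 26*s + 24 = (s + 2)*(s^2 + 7*s + 12) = (s + 2)*(s + 3)*(s + 4)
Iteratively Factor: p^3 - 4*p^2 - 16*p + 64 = (p + 4)*(p^2 - 8*p + 16) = (p - 4)*(p + 4)*(p - 4)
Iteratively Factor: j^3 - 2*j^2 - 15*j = (j)*(j^2 - 2*j - 15) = j*(j - 5)*(j + 3)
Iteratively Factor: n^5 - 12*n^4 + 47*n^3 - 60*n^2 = (n - 4)*(n^4 - 8*n^3 + 15*n^2) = (n - 5)*(n - 4)*(n^3 - 3*n^2) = (n - 5)*(n - 4)*(n - 3)*(n^2) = n*(n - 5)*(n - 4)*(n - 3)*(n)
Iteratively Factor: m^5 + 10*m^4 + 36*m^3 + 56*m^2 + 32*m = (m)*(m^4 + 10*m^3 + 36*m^2 + 56*m + 32) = m*(m + 2)*(m^3 + 8*m^2 + 20*m + 16) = m*(m + 2)^2*(m^2 + 6*m + 8) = m*(m + 2)^3*(m + 4)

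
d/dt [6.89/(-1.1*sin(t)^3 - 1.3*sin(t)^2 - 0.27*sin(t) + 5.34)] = (22.737*sin(t)^2 + 17.914*sin(t) + 1.8603)*cos(t)/(1.1*sin(t)^3 + 1.3*sin(t)^2 + 0.27*sin(t) - 5.34)^2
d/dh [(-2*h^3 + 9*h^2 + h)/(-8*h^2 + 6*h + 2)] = (8*h^4 - 12*h^3 + 25*h^2 + 18*h + 1)/(2*(16*h^4 - 24*h^3 + h^2 + 6*h + 1))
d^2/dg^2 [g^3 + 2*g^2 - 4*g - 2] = 6*g + 4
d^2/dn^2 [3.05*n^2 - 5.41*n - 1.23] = 6.10000000000000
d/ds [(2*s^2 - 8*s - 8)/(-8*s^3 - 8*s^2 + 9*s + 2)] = 2*(8*s^4 - 64*s^3 - 119*s^2 - 60*s + 28)/(64*s^6 + 128*s^5 - 80*s^4 - 176*s^3 + 49*s^2 + 36*s + 4)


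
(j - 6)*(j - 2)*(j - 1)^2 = j^4 - 10*j^3 + 29*j^2 - 32*j + 12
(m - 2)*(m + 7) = m^2 + 5*m - 14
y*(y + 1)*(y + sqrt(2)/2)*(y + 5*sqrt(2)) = y^4 + y^3 + 11*sqrt(2)*y^3/2 + 5*y^2 + 11*sqrt(2)*y^2/2 + 5*y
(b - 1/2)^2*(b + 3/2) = b^3 + b^2/2 - 5*b/4 + 3/8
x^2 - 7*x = x*(x - 7)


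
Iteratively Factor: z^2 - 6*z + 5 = (z - 1)*(z - 5)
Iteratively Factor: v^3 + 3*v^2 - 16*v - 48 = (v + 4)*(v^2 - v - 12) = (v - 4)*(v + 4)*(v + 3)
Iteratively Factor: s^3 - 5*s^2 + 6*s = (s - 2)*(s^2 - 3*s) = s*(s - 2)*(s - 3)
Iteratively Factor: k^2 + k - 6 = (k - 2)*(k + 3)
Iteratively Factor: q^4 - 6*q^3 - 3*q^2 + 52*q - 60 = (q + 3)*(q^3 - 9*q^2 + 24*q - 20) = (q - 5)*(q + 3)*(q^2 - 4*q + 4) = (q - 5)*(q - 2)*(q + 3)*(q - 2)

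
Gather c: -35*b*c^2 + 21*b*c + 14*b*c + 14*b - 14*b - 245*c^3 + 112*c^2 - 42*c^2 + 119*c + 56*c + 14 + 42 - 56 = -245*c^3 + c^2*(70 - 35*b) + c*(35*b + 175)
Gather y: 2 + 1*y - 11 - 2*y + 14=5 - y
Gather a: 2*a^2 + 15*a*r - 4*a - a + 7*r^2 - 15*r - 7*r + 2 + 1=2*a^2 + a*(15*r - 5) + 7*r^2 - 22*r + 3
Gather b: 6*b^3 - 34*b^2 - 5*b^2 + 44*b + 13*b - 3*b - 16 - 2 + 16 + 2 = 6*b^3 - 39*b^2 + 54*b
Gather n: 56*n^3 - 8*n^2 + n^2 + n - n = 56*n^3 - 7*n^2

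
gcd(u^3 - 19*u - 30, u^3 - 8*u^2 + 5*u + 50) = u^2 - 3*u - 10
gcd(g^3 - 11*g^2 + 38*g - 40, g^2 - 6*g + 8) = g^2 - 6*g + 8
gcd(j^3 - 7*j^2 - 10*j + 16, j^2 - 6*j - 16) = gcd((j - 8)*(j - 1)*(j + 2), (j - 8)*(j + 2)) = j^2 - 6*j - 16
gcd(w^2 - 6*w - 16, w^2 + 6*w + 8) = w + 2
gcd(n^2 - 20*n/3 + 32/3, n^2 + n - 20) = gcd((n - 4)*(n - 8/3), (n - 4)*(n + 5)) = n - 4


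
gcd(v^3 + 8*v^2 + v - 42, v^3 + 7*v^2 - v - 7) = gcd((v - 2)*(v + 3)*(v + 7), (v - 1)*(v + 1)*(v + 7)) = v + 7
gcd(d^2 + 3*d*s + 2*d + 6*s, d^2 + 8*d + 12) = d + 2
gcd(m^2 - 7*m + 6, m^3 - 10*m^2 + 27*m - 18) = m^2 - 7*m + 6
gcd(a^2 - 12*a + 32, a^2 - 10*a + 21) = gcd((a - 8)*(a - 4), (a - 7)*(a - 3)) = 1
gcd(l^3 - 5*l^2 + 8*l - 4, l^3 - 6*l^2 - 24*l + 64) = l - 2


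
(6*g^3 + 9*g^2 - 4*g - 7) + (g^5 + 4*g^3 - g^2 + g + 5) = g^5 + 10*g^3 + 8*g^2 - 3*g - 2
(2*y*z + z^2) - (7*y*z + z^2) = -5*y*z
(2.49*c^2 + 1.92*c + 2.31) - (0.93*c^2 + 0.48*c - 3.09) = 1.56*c^2 + 1.44*c + 5.4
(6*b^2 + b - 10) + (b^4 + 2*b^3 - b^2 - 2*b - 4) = b^4 + 2*b^3 + 5*b^2 - b - 14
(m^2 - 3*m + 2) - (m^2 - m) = 2 - 2*m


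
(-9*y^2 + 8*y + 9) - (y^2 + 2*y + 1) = -10*y^2 + 6*y + 8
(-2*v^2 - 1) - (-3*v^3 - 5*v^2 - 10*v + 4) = 3*v^3 + 3*v^2 + 10*v - 5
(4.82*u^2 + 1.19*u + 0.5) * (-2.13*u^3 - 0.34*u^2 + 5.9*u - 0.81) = -10.2666*u^5 - 4.1735*u^4 + 26.9684*u^3 + 2.9468*u^2 + 1.9861*u - 0.405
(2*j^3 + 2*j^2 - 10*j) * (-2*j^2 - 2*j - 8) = -4*j^5 - 8*j^4 + 4*j^2 + 80*j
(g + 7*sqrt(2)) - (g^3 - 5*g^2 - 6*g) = -g^3 + 5*g^2 + 7*g + 7*sqrt(2)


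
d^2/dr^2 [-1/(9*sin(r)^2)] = 2*(2*sin(r)^2 - 3)/(9*sin(r)^4)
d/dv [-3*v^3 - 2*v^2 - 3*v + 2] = -9*v^2 - 4*v - 3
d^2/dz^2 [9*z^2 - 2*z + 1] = 18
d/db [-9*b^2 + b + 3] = 1 - 18*b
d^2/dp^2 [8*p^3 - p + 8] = 48*p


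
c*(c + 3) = c^2 + 3*c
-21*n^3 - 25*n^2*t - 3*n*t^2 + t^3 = (-7*n + t)*(n + t)*(3*n + t)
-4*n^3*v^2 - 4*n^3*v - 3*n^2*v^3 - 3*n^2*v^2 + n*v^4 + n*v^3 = v*(-4*n + v)*(n + v)*(n*v + n)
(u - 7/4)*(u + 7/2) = u^2 + 7*u/4 - 49/8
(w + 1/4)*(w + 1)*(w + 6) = w^3 + 29*w^2/4 + 31*w/4 + 3/2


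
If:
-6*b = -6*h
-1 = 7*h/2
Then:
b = -2/7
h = -2/7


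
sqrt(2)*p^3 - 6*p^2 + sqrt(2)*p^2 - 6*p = p*(p - 3*sqrt(2))*(sqrt(2)*p + sqrt(2))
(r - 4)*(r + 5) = r^2 + r - 20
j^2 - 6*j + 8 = (j - 4)*(j - 2)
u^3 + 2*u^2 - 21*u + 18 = (u - 3)*(u - 1)*(u + 6)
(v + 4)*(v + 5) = v^2 + 9*v + 20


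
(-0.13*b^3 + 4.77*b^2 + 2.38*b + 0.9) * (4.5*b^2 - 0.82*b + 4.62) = -0.585*b^5 + 21.5716*b^4 + 6.198*b^3 + 24.1358*b^2 + 10.2576*b + 4.158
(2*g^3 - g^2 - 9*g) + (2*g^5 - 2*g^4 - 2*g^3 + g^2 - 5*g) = 2*g^5 - 2*g^4 - 14*g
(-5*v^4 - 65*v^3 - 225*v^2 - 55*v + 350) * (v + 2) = -5*v^5 - 75*v^4 - 355*v^3 - 505*v^2 + 240*v + 700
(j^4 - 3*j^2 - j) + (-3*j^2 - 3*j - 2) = j^4 - 6*j^2 - 4*j - 2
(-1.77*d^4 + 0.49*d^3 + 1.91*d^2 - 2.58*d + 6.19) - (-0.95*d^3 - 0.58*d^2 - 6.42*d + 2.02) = -1.77*d^4 + 1.44*d^3 + 2.49*d^2 + 3.84*d + 4.17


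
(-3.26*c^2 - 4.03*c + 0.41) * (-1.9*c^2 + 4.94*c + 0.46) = 6.194*c^4 - 8.4474*c^3 - 22.1868*c^2 + 0.1716*c + 0.1886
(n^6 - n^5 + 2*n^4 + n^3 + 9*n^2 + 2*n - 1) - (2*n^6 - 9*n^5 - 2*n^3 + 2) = -n^6 + 8*n^5 + 2*n^4 + 3*n^3 + 9*n^2 + 2*n - 3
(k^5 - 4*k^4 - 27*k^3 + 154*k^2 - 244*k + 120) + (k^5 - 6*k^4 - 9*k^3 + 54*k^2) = 2*k^5 - 10*k^4 - 36*k^3 + 208*k^2 - 244*k + 120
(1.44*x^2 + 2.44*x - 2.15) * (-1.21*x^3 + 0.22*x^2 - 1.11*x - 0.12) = -1.7424*x^5 - 2.6356*x^4 + 1.5399*x^3 - 3.3542*x^2 + 2.0937*x + 0.258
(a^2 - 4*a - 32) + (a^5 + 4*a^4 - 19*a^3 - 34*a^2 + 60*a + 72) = a^5 + 4*a^4 - 19*a^3 - 33*a^2 + 56*a + 40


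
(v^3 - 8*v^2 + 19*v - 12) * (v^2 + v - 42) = v^5 - 7*v^4 - 31*v^3 + 343*v^2 - 810*v + 504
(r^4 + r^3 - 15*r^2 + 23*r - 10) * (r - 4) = r^5 - 3*r^4 - 19*r^3 + 83*r^2 - 102*r + 40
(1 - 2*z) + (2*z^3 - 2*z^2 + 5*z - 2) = 2*z^3 - 2*z^2 + 3*z - 1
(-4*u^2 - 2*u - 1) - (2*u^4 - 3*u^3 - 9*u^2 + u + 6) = -2*u^4 + 3*u^3 + 5*u^2 - 3*u - 7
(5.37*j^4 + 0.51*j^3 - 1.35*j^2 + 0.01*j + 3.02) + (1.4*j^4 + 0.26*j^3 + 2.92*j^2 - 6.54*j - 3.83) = 6.77*j^4 + 0.77*j^3 + 1.57*j^2 - 6.53*j - 0.81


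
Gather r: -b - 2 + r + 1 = -b + r - 1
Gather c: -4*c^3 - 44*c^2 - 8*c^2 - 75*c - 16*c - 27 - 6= -4*c^3 - 52*c^2 - 91*c - 33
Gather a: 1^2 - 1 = 0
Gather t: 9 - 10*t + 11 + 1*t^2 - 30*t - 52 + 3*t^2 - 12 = 4*t^2 - 40*t - 44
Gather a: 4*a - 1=4*a - 1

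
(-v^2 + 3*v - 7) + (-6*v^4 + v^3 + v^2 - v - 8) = -6*v^4 + v^3 + 2*v - 15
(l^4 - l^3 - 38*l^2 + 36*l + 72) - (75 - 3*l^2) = l^4 - l^3 - 35*l^2 + 36*l - 3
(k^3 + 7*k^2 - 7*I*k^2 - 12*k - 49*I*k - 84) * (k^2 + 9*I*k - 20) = k^5 + 7*k^4 + 2*I*k^4 + 31*k^3 + 14*I*k^3 + 217*k^2 + 32*I*k^2 + 240*k + 224*I*k + 1680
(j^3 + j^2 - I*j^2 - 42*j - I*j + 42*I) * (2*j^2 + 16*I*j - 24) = 2*j^5 + 2*j^4 + 14*I*j^4 - 92*j^3 + 14*I*j^3 - 8*j^2 - 564*I*j^2 + 336*j + 24*I*j - 1008*I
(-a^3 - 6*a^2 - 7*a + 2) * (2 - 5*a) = 5*a^4 + 28*a^3 + 23*a^2 - 24*a + 4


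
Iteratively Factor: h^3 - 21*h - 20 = (h + 4)*(h^2 - 4*h - 5) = (h - 5)*(h + 4)*(h + 1)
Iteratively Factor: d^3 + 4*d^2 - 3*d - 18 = (d - 2)*(d^2 + 6*d + 9) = (d - 2)*(d + 3)*(d + 3)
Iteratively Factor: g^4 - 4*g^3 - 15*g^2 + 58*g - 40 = (g - 5)*(g^3 + g^2 - 10*g + 8) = (g - 5)*(g - 2)*(g^2 + 3*g - 4) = (g - 5)*(g - 2)*(g - 1)*(g + 4)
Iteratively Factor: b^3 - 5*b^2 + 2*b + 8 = (b + 1)*(b^2 - 6*b + 8) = (b - 4)*(b + 1)*(b - 2)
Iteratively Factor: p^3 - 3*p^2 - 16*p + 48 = (p + 4)*(p^2 - 7*p + 12) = (p - 3)*(p + 4)*(p - 4)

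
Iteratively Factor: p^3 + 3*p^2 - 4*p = (p + 4)*(p^2 - p) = (p - 1)*(p + 4)*(p)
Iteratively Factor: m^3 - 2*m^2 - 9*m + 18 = (m - 3)*(m^2 + m - 6) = (m - 3)*(m - 2)*(m + 3)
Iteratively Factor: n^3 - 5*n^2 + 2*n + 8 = (n + 1)*(n^2 - 6*n + 8) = (n - 4)*(n + 1)*(n - 2)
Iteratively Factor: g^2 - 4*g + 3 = (g - 3)*(g - 1)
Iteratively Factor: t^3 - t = (t - 1)*(t^2 + t) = (t - 1)*(t + 1)*(t)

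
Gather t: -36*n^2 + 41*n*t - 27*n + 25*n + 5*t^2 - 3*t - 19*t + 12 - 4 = -36*n^2 - 2*n + 5*t^2 + t*(41*n - 22) + 8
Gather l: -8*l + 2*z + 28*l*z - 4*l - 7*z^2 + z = l*(28*z - 12) - 7*z^2 + 3*z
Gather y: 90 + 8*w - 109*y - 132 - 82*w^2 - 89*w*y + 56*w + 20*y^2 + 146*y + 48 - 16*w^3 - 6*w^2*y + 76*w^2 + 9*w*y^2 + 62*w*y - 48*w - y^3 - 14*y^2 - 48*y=-16*w^3 - 6*w^2 + 16*w - y^3 + y^2*(9*w + 6) + y*(-6*w^2 - 27*w - 11) + 6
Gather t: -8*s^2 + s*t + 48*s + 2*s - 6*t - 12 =-8*s^2 + 50*s + t*(s - 6) - 12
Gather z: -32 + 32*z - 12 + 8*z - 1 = 40*z - 45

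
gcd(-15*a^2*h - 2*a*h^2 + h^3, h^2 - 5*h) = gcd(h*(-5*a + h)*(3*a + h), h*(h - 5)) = h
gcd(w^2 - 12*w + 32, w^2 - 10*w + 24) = w - 4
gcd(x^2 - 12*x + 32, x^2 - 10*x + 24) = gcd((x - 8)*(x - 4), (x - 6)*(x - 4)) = x - 4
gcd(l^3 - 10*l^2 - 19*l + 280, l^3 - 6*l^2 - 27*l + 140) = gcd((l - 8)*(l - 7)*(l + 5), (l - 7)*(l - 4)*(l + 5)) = l^2 - 2*l - 35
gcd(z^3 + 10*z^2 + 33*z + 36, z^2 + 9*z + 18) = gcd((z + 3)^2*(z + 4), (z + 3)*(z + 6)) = z + 3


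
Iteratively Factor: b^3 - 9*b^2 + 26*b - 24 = (b - 4)*(b^2 - 5*b + 6) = (b - 4)*(b - 2)*(b - 3)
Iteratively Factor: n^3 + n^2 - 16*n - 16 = (n - 4)*(n^2 + 5*n + 4) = (n - 4)*(n + 4)*(n + 1)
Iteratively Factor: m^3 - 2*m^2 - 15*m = (m)*(m^2 - 2*m - 15) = m*(m + 3)*(m - 5)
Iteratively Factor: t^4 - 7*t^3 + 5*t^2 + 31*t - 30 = (t + 2)*(t^3 - 9*t^2 + 23*t - 15) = (t - 1)*(t + 2)*(t^2 - 8*t + 15) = (t - 3)*(t - 1)*(t + 2)*(t - 5)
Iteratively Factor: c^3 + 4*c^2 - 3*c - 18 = (c + 3)*(c^2 + c - 6) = (c + 3)^2*(c - 2)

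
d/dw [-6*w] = -6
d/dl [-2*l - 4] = -2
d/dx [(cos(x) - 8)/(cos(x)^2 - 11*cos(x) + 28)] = (cos(x)^2 - 16*cos(x) + 60)*sin(x)/(cos(x)^2 - 11*cos(x) + 28)^2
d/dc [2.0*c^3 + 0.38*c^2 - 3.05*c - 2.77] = 6.0*c^2 + 0.76*c - 3.05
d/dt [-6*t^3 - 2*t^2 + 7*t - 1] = -18*t^2 - 4*t + 7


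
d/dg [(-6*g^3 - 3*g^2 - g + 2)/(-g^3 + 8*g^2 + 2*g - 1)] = (-51*g^4 - 26*g^3 + 26*g^2 - 26*g - 3)/(g^6 - 16*g^5 + 60*g^4 + 34*g^3 - 12*g^2 - 4*g + 1)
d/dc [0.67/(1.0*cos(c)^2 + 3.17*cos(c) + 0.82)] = (1.34*cos(c) + 2.1239)*sin(c)/(1.0*cos(c)^2 + 3.17*cos(c) + 0.82)^2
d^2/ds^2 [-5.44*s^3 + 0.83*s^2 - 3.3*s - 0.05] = 1.66 - 32.64*s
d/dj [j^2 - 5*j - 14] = 2*j - 5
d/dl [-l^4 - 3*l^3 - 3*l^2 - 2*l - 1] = -4*l^3 - 9*l^2 - 6*l - 2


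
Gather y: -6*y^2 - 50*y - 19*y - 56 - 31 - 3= -6*y^2 - 69*y - 90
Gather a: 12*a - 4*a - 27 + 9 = 8*a - 18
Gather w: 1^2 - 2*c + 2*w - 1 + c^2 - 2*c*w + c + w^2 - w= c^2 - c + w^2 + w*(1 - 2*c)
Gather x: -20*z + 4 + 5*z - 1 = 3 - 15*z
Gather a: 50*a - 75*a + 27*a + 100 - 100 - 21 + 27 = 2*a + 6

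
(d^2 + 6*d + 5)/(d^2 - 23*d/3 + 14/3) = 3*(d^2 + 6*d + 5)/(3*d^2 - 23*d + 14)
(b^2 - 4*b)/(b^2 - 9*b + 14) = b*(b - 4)/(b^2 - 9*b + 14)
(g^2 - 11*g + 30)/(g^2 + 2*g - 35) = (g - 6)/(g + 7)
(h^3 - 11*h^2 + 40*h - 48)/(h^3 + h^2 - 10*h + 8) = (h^3 - 11*h^2 + 40*h - 48)/(h^3 + h^2 - 10*h + 8)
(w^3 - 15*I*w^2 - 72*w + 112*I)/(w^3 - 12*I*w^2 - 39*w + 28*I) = (w - 4*I)/(w - I)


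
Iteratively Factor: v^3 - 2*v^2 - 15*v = (v - 5)*(v^2 + 3*v) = (v - 5)*(v + 3)*(v)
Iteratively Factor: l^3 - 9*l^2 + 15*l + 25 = (l - 5)*(l^2 - 4*l - 5) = (l - 5)^2*(l + 1)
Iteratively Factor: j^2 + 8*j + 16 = (j + 4)*(j + 4)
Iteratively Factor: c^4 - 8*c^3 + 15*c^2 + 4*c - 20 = (c - 2)*(c^3 - 6*c^2 + 3*c + 10) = (c - 2)^2*(c^2 - 4*c - 5) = (c - 5)*(c - 2)^2*(c + 1)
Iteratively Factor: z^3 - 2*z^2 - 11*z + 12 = (z - 4)*(z^2 + 2*z - 3) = (z - 4)*(z - 1)*(z + 3)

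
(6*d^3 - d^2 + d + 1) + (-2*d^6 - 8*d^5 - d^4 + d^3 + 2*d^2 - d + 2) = -2*d^6 - 8*d^5 - d^4 + 7*d^3 + d^2 + 3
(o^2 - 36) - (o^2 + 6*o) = -6*o - 36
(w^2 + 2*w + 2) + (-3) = w^2 + 2*w - 1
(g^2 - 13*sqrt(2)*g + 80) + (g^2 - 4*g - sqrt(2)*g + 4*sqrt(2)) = 2*g^2 - 14*sqrt(2)*g - 4*g + 4*sqrt(2) + 80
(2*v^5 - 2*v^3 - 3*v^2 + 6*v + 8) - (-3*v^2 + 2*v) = 2*v^5 - 2*v^3 + 4*v + 8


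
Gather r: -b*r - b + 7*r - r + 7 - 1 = -b + r*(6 - b) + 6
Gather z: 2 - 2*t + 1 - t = 3 - 3*t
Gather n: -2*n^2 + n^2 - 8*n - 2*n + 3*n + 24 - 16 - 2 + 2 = -n^2 - 7*n + 8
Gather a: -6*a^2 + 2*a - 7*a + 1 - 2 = -6*a^2 - 5*a - 1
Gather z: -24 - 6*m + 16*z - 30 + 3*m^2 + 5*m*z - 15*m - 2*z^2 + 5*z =3*m^2 - 21*m - 2*z^2 + z*(5*m + 21) - 54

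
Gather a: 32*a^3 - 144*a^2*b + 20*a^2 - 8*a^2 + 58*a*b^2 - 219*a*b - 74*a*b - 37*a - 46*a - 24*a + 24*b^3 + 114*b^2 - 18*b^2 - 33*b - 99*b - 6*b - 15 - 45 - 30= 32*a^3 + a^2*(12 - 144*b) + a*(58*b^2 - 293*b - 107) + 24*b^3 + 96*b^2 - 138*b - 90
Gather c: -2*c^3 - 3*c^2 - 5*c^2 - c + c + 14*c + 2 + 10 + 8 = -2*c^3 - 8*c^2 + 14*c + 20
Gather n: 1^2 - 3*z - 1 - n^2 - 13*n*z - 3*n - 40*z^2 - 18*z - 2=-n^2 + n*(-13*z - 3) - 40*z^2 - 21*z - 2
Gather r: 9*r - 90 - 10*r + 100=10 - r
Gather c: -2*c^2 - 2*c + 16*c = -2*c^2 + 14*c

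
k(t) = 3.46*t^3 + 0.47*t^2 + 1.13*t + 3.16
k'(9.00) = 850.37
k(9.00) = 2573.74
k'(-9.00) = 833.45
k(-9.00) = -2491.28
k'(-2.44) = 60.63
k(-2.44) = -47.06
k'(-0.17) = 1.27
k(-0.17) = 2.96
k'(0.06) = 1.22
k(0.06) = 3.23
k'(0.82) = 8.88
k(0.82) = 6.31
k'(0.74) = 7.51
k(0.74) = 5.66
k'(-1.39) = 19.88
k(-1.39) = -6.79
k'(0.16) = 1.55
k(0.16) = 3.37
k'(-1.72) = 30.22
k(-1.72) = -15.00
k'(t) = 10.38*t^2 + 0.94*t + 1.13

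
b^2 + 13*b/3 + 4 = (b + 4/3)*(b + 3)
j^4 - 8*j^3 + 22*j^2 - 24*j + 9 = (j - 3)^2*(j - 1)^2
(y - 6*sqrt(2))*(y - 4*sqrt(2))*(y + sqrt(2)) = y^3 - 9*sqrt(2)*y^2 + 28*y + 48*sqrt(2)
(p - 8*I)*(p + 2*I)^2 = p^3 - 4*I*p^2 + 28*p + 32*I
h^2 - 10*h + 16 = (h - 8)*(h - 2)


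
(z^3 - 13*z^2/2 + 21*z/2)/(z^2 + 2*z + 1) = z*(2*z^2 - 13*z + 21)/(2*(z^2 + 2*z + 1))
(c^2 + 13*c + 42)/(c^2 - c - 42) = (c + 7)/(c - 7)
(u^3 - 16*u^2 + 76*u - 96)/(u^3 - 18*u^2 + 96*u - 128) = (u - 6)/(u - 8)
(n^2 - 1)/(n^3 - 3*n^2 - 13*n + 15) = (n + 1)/(n^2 - 2*n - 15)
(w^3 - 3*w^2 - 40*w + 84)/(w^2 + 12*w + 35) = (w^3 - 3*w^2 - 40*w + 84)/(w^2 + 12*w + 35)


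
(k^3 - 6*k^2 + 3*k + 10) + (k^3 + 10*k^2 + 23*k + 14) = 2*k^3 + 4*k^2 + 26*k + 24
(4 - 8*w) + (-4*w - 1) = 3 - 12*w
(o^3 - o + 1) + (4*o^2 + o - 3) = o^3 + 4*o^2 - 2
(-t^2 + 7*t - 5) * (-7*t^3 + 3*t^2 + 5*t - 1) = 7*t^5 - 52*t^4 + 51*t^3 + 21*t^2 - 32*t + 5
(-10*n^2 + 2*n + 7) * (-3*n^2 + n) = 30*n^4 - 16*n^3 - 19*n^2 + 7*n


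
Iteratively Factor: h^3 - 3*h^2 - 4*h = (h - 4)*(h^2 + h) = (h - 4)*(h + 1)*(h)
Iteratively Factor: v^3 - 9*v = (v)*(v^2 - 9) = v*(v - 3)*(v + 3)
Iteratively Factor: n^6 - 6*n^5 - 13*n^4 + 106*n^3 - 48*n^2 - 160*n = (n - 2)*(n^5 - 4*n^4 - 21*n^3 + 64*n^2 + 80*n) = (n - 2)*(n + 4)*(n^4 - 8*n^3 + 11*n^2 + 20*n) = (n - 2)*(n + 1)*(n + 4)*(n^3 - 9*n^2 + 20*n) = (n - 5)*(n - 2)*(n + 1)*(n + 4)*(n^2 - 4*n) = (n - 5)*(n - 4)*(n - 2)*(n + 1)*(n + 4)*(n)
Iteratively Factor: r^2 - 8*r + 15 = (r - 5)*(r - 3)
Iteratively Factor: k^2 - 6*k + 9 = (k - 3)*(k - 3)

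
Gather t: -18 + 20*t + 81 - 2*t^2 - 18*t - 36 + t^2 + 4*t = -t^2 + 6*t + 27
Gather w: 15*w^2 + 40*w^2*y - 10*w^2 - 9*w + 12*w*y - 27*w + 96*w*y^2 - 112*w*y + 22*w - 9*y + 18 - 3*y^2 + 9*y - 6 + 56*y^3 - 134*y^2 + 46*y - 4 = w^2*(40*y + 5) + w*(96*y^2 - 100*y - 14) + 56*y^3 - 137*y^2 + 46*y + 8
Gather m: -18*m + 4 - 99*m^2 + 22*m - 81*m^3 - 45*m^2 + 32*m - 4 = -81*m^3 - 144*m^2 + 36*m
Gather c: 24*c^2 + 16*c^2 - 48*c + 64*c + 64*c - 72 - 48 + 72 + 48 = 40*c^2 + 80*c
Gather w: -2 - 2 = -4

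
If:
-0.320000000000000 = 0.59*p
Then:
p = -0.54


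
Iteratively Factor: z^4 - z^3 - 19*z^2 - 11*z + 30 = (z - 5)*(z^3 + 4*z^2 + z - 6) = (z - 5)*(z + 2)*(z^2 + 2*z - 3) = (z - 5)*(z - 1)*(z + 2)*(z + 3)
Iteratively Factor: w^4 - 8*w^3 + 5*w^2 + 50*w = (w + 2)*(w^3 - 10*w^2 + 25*w) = (w - 5)*(w + 2)*(w^2 - 5*w) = (w - 5)^2*(w + 2)*(w)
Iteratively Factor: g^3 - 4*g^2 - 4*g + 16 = (g - 4)*(g^2 - 4) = (g - 4)*(g - 2)*(g + 2)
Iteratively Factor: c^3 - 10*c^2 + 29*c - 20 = (c - 5)*(c^2 - 5*c + 4) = (c - 5)*(c - 4)*(c - 1)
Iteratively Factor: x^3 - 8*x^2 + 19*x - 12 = (x - 1)*(x^2 - 7*x + 12) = (x - 4)*(x - 1)*(x - 3)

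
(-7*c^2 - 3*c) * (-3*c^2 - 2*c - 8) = 21*c^4 + 23*c^3 + 62*c^2 + 24*c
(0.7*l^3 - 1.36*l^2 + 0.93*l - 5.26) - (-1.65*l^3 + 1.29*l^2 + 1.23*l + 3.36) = 2.35*l^3 - 2.65*l^2 - 0.3*l - 8.62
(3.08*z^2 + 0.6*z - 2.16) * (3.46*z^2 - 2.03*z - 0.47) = 10.6568*z^4 - 4.1764*z^3 - 10.1392*z^2 + 4.1028*z + 1.0152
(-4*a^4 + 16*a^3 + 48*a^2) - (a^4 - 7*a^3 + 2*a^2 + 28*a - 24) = -5*a^4 + 23*a^3 + 46*a^2 - 28*a + 24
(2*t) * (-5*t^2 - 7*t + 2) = -10*t^3 - 14*t^2 + 4*t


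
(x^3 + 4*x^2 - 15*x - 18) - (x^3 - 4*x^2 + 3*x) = 8*x^2 - 18*x - 18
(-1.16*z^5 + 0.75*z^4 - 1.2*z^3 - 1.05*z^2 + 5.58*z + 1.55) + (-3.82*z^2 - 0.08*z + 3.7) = -1.16*z^5 + 0.75*z^4 - 1.2*z^3 - 4.87*z^2 + 5.5*z + 5.25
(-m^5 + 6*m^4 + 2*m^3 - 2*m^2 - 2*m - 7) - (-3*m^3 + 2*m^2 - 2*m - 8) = -m^5 + 6*m^4 + 5*m^3 - 4*m^2 + 1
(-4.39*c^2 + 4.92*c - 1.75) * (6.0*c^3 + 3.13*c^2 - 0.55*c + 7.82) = -26.34*c^5 + 15.7793*c^4 + 7.3141*c^3 - 42.5133*c^2 + 39.4369*c - 13.685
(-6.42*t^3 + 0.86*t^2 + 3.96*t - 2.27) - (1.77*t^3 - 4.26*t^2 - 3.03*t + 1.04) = -8.19*t^3 + 5.12*t^2 + 6.99*t - 3.31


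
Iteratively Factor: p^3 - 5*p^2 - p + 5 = (p + 1)*(p^2 - 6*p + 5) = (p - 1)*(p + 1)*(p - 5)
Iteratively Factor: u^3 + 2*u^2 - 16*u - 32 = (u - 4)*(u^2 + 6*u + 8) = (u - 4)*(u + 2)*(u + 4)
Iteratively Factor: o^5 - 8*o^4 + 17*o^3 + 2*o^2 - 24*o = (o + 1)*(o^4 - 9*o^3 + 26*o^2 - 24*o) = (o - 4)*(o + 1)*(o^3 - 5*o^2 + 6*o) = (o - 4)*(o - 3)*(o + 1)*(o^2 - 2*o) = (o - 4)*(o - 3)*(o - 2)*(o + 1)*(o)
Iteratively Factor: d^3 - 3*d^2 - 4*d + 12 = (d - 3)*(d^2 - 4) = (d - 3)*(d - 2)*(d + 2)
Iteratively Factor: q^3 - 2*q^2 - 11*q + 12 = (q - 4)*(q^2 + 2*q - 3) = (q - 4)*(q + 3)*(q - 1)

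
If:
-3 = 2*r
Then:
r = -3/2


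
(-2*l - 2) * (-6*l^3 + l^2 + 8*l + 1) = 12*l^4 + 10*l^3 - 18*l^2 - 18*l - 2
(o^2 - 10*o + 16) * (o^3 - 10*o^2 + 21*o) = o^5 - 20*o^4 + 137*o^3 - 370*o^2 + 336*o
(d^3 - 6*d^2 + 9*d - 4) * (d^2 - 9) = d^5 - 6*d^4 + 50*d^2 - 81*d + 36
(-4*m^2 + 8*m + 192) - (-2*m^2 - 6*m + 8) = -2*m^2 + 14*m + 184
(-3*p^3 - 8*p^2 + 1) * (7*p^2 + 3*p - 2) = -21*p^5 - 65*p^4 - 18*p^3 + 23*p^2 + 3*p - 2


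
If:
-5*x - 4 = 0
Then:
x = -4/5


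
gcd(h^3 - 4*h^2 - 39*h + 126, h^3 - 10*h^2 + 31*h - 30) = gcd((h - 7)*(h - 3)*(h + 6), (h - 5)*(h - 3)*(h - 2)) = h - 3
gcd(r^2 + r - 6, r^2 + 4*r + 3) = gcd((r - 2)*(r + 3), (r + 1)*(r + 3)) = r + 3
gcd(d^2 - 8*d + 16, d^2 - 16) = d - 4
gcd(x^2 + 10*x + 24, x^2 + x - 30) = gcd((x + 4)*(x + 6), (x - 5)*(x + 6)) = x + 6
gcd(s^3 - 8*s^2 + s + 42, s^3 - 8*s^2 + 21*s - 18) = s - 3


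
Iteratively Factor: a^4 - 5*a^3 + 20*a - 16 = (a - 4)*(a^3 - a^2 - 4*a + 4) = (a - 4)*(a - 1)*(a^2 - 4) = (a - 4)*(a - 1)*(a + 2)*(a - 2)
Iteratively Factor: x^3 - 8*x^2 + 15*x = (x - 3)*(x^2 - 5*x) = x*(x - 3)*(x - 5)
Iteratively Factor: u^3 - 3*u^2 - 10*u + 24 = (u - 2)*(u^2 - u - 12) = (u - 4)*(u - 2)*(u + 3)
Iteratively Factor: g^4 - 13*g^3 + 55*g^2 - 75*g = (g - 3)*(g^3 - 10*g^2 + 25*g) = (g - 5)*(g - 3)*(g^2 - 5*g) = g*(g - 5)*(g - 3)*(g - 5)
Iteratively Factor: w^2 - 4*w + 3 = (w - 3)*(w - 1)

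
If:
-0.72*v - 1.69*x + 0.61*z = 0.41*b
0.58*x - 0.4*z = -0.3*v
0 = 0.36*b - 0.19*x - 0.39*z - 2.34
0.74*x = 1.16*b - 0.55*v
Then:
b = 4.55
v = 22.64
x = -9.69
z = 2.92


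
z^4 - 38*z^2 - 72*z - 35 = (z - 7)*(z + 1)^2*(z + 5)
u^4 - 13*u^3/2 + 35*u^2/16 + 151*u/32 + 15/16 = (u - 6)*(u - 5/4)*(u + 1/4)*(u + 1/2)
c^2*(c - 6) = c^3 - 6*c^2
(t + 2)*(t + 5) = t^2 + 7*t + 10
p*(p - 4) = p^2 - 4*p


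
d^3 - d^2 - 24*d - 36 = (d - 6)*(d + 2)*(d + 3)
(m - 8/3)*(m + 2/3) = m^2 - 2*m - 16/9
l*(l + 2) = l^2 + 2*l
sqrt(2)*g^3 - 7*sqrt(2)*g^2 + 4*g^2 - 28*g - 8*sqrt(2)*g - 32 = (g - 8)*(g + 2*sqrt(2))*(sqrt(2)*g + sqrt(2))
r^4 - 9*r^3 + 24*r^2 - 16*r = r*(r - 4)^2*(r - 1)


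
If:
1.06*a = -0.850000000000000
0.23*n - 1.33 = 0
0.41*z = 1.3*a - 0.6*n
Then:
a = -0.80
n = 5.78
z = -11.00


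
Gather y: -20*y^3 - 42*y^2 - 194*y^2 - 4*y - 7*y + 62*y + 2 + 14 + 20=-20*y^3 - 236*y^2 + 51*y + 36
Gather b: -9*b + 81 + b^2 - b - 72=b^2 - 10*b + 9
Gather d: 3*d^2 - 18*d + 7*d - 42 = 3*d^2 - 11*d - 42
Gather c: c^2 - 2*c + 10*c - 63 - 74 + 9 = c^2 + 8*c - 128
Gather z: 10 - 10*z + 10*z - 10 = 0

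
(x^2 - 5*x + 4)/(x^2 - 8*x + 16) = (x - 1)/(x - 4)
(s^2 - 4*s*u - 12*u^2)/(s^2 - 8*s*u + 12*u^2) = (s + 2*u)/(s - 2*u)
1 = 1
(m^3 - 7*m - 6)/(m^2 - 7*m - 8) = (m^2 - m - 6)/(m - 8)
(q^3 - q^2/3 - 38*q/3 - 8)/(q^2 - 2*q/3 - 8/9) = 3*(q^2 - q - 12)/(3*q - 4)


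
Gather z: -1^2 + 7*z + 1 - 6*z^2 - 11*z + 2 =-6*z^2 - 4*z + 2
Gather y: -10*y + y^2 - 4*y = y^2 - 14*y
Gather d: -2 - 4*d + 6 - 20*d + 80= 84 - 24*d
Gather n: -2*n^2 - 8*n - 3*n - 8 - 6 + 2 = -2*n^2 - 11*n - 12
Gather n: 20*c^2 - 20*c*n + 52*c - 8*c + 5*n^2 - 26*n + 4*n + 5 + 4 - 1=20*c^2 + 44*c + 5*n^2 + n*(-20*c - 22) + 8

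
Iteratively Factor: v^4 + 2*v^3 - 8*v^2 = (v + 4)*(v^3 - 2*v^2) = v*(v + 4)*(v^2 - 2*v) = v*(v - 2)*(v + 4)*(v)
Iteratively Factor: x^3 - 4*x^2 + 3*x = (x - 3)*(x^2 - x) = x*(x - 3)*(x - 1)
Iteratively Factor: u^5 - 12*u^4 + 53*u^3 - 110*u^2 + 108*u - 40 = (u - 2)*(u^4 - 10*u^3 + 33*u^2 - 44*u + 20) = (u - 5)*(u - 2)*(u^3 - 5*u^2 + 8*u - 4) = (u - 5)*(u - 2)^2*(u^2 - 3*u + 2) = (u - 5)*(u - 2)^3*(u - 1)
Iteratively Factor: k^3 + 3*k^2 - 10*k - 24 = (k - 3)*(k^2 + 6*k + 8) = (k - 3)*(k + 4)*(k + 2)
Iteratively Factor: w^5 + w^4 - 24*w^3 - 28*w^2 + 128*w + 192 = (w - 4)*(w^4 + 5*w^3 - 4*w^2 - 44*w - 48) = (w - 4)*(w + 2)*(w^3 + 3*w^2 - 10*w - 24) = (w - 4)*(w + 2)^2*(w^2 + w - 12) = (w - 4)*(w - 3)*(w + 2)^2*(w + 4)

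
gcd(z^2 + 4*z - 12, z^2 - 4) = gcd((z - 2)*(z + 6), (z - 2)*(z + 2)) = z - 2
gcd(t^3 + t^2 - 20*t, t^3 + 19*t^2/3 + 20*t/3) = t^2 + 5*t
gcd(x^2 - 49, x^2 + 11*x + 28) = x + 7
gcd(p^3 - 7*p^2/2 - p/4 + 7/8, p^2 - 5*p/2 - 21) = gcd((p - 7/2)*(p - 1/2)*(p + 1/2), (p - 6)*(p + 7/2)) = 1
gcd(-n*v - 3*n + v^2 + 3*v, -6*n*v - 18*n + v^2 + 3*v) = v + 3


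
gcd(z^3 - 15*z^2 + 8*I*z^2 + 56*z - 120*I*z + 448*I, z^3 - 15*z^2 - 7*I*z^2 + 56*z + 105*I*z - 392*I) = z^2 - 15*z + 56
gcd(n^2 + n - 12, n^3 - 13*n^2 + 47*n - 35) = 1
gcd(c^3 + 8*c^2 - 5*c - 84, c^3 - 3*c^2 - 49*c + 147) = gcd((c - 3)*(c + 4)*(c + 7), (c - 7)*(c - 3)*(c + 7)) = c^2 + 4*c - 21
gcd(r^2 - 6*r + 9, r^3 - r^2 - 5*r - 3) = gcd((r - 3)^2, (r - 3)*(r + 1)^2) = r - 3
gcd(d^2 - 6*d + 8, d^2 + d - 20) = d - 4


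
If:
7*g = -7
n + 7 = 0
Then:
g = -1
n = -7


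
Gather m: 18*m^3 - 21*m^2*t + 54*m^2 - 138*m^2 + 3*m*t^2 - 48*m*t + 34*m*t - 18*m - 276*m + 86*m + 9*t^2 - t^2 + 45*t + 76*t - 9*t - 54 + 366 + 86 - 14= 18*m^3 + m^2*(-21*t - 84) + m*(3*t^2 - 14*t - 208) + 8*t^2 + 112*t + 384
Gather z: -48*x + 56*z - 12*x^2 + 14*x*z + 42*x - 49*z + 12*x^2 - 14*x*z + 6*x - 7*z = 0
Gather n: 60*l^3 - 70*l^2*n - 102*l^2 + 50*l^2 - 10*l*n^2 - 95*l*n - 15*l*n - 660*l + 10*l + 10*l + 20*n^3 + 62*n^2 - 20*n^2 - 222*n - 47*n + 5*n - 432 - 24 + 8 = 60*l^3 - 52*l^2 - 640*l + 20*n^3 + n^2*(42 - 10*l) + n*(-70*l^2 - 110*l - 264) - 448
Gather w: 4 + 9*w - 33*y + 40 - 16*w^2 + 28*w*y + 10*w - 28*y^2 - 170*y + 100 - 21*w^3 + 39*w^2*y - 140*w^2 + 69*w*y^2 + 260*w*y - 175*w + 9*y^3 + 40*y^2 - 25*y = -21*w^3 + w^2*(39*y - 156) + w*(69*y^2 + 288*y - 156) + 9*y^3 + 12*y^2 - 228*y + 144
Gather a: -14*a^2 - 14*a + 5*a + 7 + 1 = -14*a^2 - 9*a + 8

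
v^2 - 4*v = v*(v - 4)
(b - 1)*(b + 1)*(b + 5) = b^3 + 5*b^2 - b - 5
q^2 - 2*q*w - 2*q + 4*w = (q - 2)*(q - 2*w)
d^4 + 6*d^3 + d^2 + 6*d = d*(d + 6)*(d - I)*(d + I)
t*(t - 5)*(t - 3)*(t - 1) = t^4 - 9*t^3 + 23*t^2 - 15*t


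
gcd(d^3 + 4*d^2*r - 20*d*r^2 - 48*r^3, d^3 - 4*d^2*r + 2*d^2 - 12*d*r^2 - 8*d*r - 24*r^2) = d + 2*r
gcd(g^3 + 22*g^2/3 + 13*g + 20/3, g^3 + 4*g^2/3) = g + 4/3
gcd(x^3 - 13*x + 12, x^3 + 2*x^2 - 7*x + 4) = x^2 + 3*x - 4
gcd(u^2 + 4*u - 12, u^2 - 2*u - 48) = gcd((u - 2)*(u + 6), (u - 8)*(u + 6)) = u + 6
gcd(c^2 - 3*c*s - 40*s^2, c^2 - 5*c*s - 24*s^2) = -c + 8*s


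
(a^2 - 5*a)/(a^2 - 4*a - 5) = a/(a + 1)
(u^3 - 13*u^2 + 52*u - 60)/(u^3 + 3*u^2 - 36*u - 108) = (u^2 - 7*u + 10)/(u^2 + 9*u + 18)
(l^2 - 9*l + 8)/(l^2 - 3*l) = (l^2 - 9*l + 8)/(l*(l - 3))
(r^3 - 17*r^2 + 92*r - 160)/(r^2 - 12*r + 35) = (r^2 - 12*r + 32)/(r - 7)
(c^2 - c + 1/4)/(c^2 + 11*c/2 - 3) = (c - 1/2)/(c + 6)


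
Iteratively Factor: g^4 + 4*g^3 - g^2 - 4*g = (g + 4)*(g^3 - g) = (g - 1)*(g + 4)*(g^2 + g) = (g - 1)*(g + 1)*(g + 4)*(g)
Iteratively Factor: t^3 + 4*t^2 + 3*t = (t + 1)*(t^2 + 3*t) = t*(t + 1)*(t + 3)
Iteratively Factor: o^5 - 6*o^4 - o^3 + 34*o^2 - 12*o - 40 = (o - 2)*(o^4 - 4*o^3 - 9*o^2 + 16*o + 20) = (o - 2)*(o + 1)*(o^3 - 5*o^2 - 4*o + 20) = (o - 2)^2*(o + 1)*(o^2 - 3*o - 10) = (o - 5)*(o - 2)^2*(o + 1)*(o + 2)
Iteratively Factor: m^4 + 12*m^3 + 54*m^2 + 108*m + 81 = (m + 3)*(m^3 + 9*m^2 + 27*m + 27) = (m + 3)^2*(m^2 + 6*m + 9) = (m + 3)^3*(m + 3)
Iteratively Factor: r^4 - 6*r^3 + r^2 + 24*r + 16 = (r + 1)*(r^3 - 7*r^2 + 8*r + 16) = (r - 4)*(r + 1)*(r^2 - 3*r - 4) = (r - 4)^2*(r + 1)*(r + 1)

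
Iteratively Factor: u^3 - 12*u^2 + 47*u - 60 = (u - 4)*(u^2 - 8*u + 15) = (u - 5)*(u - 4)*(u - 3)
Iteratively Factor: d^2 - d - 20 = (d - 5)*(d + 4)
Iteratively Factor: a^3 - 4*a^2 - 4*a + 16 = (a + 2)*(a^2 - 6*a + 8) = (a - 2)*(a + 2)*(a - 4)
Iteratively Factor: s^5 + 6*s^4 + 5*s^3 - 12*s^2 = (s - 1)*(s^4 + 7*s^3 + 12*s^2) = (s - 1)*(s + 4)*(s^3 + 3*s^2) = s*(s - 1)*(s + 4)*(s^2 + 3*s) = s^2*(s - 1)*(s + 4)*(s + 3)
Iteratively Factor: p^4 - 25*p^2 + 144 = (p + 3)*(p^3 - 3*p^2 - 16*p + 48) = (p - 4)*(p + 3)*(p^2 + p - 12) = (p - 4)*(p - 3)*(p + 3)*(p + 4)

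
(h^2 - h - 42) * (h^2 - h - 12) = h^4 - 2*h^3 - 53*h^2 + 54*h + 504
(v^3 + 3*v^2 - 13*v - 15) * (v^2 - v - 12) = v^5 + 2*v^4 - 28*v^3 - 38*v^2 + 171*v + 180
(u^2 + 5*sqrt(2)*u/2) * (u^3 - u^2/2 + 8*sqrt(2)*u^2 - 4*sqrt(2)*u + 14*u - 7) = u^5 - u^4/2 + 21*sqrt(2)*u^4/2 - 21*sqrt(2)*u^3/4 + 54*u^3 - 27*u^2 + 35*sqrt(2)*u^2 - 35*sqrt(2)*u/2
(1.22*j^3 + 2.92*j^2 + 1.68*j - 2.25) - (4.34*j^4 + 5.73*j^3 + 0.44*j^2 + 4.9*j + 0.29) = -4.34*j^4 - 4.51*j^3 + 2.48*j^2 - 3.22*j - 2.54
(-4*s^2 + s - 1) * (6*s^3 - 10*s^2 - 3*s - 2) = -24*s^5 + 46*s^4 - 4*s^3 + 15*s^2 + s + 2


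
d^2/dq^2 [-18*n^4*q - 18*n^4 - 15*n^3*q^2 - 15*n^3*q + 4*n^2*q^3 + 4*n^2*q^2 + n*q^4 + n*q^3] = 2*n*(-15*n^2 + 12*n*q + 4*n + 6*q^2 + 3*q)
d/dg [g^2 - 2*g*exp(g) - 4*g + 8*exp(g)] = -2*g*exp(g) + 2*g + 6*exp(g) - 4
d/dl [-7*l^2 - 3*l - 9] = -14*l - 3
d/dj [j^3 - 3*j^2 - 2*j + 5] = 3*j^2 - 6*j - 2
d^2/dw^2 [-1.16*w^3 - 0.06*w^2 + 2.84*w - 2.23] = -6.96*w - 0.12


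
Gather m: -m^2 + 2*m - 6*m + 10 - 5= -m^2 - 4*m + 5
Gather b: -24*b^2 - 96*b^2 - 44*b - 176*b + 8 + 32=-120*b^2 - 220*b + 40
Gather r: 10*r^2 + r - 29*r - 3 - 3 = 10*r^2 - 28*r - 6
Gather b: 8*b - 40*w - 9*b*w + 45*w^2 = b*(8 - 9*w) + 45*w^2 - 40*w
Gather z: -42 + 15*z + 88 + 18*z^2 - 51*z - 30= 18*z^2 - 36*z + 16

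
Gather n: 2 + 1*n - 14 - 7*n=-6*n - 12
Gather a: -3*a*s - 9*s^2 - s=-3*a*s - 9*s^2 - s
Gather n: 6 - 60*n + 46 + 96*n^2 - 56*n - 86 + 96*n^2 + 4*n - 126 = 192*n^2 - 112*n - 160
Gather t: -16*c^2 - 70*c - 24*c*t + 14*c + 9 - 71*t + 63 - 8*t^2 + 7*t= -16*c^2 - 56*c - 8*t^2 + t*(-24*c - 64) + 72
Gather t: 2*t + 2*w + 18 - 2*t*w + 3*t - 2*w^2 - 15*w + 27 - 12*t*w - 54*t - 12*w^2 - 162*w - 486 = t*(-14*w - 49) - 14*w^2 - 175*w - 441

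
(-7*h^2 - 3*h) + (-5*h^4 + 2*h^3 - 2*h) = -5*h^4 + 2*h^3 - 7*h^2 - 5*h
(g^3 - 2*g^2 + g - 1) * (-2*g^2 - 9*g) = -2*g^5 - 5*g^4 + 16*g^3 - 7*g^2 + 9*g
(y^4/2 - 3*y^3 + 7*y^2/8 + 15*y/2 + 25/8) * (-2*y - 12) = -y^5 + 137*y^3/4 - 51*y^2/2 - 385*y/4 - 75/2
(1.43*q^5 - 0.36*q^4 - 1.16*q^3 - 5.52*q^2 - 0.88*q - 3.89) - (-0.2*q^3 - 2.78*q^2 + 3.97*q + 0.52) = 1.43*q^5 - 0.36*q^4 - 0.96*q^3 - 2.74*q^2 - 4.85*q - 4.41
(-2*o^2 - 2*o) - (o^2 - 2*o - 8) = 8 - 3*o^2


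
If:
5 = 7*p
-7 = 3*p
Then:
No Solution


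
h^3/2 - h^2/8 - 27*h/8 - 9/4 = (h/2 + 1)*(h - 3)*(h + 3/4)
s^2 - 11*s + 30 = (s - 6)*(s - 5)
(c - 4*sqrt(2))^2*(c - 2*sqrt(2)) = c^3 - 10*sqrt(2)*c^2 + 64*c - 64*sqrt(2)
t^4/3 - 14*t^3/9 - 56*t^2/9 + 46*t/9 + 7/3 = (t/3 + 1)*(t - 7)*(t - 1)*(t + 1/3)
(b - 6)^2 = b^2 - 12*b + 36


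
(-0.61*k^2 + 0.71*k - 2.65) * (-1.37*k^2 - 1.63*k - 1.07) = 0.8357*k^4 + 0.0216*k^3 + 3.1259*k^2 + 3.5598*k + 2.8355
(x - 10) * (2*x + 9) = 2*x^2 - 11*x - 90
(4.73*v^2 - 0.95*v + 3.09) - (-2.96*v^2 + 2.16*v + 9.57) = 7.69*v^2 - 3.11*v - 6.48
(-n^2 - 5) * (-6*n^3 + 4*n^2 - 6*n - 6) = 6*n^5 - 4*n^4 + 36*n^3 - 14*n^2 + 30*n + 30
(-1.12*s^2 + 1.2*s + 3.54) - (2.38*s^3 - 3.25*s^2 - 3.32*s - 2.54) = -2.38*s^3 + 2.13*s^2 + 4.52*s + 6.08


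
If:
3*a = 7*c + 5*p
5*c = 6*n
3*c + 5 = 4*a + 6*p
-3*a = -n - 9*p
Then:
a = 1765/1862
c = 180/931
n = 150/931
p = 555/1862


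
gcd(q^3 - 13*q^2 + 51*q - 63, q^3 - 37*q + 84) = q - 3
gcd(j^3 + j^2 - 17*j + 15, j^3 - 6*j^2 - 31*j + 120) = j^2 + 2*j - 15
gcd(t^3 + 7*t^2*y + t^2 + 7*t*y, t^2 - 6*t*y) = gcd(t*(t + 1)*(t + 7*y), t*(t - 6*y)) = t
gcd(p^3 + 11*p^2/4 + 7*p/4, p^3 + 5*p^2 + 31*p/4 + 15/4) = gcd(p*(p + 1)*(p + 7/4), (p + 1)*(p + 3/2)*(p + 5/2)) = p + 1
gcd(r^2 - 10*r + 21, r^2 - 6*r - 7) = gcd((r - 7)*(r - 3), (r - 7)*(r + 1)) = r - 7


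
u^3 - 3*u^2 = u^2*(u - 3)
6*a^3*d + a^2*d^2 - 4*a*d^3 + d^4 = d*(-3*a + d)*(-2*a + d)*(a + d)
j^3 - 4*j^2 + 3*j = j*(j - 3)*(j - 1)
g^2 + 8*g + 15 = (g + 3)*(g + 5)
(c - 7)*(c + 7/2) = c^2 - 7*c/2 - 49/2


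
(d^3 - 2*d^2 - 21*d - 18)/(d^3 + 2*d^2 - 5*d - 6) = (d - 6)/(d - 2)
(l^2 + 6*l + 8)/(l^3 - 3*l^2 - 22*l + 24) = (l + 2)/(l^2 - 7*l + 6)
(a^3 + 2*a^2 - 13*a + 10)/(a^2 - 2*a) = a + 4 - 5/a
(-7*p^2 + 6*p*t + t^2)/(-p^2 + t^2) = (7*p + t)/(p + t)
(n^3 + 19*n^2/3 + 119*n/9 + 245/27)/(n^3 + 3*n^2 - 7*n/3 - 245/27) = (3*n + 5)/(3*n - 5)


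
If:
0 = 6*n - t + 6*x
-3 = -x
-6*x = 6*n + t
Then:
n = -3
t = 0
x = 3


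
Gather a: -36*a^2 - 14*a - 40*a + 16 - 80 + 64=-36*a^2 - 54*a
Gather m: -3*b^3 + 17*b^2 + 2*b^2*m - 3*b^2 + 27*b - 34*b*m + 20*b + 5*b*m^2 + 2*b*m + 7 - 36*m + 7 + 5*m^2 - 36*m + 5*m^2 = -3*b^3 + 14*b^2 + 47*b + m^2*(5*b + 10) + m*(2*b^2 - 32*b - 72) + 14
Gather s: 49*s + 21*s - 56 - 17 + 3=70*s - 70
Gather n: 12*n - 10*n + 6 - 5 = 2*n + 1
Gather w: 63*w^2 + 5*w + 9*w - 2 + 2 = 63*w^2 + 14*w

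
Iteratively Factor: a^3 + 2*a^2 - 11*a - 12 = (a + 4)*(a^2 - 2*a - 3) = (a - 3)*(a + 4)*(a + 1)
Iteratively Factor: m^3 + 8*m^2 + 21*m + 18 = (m + 3)*(m^2 + 5*m + 6) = (m + 2)*(m + 3)*(m + 3)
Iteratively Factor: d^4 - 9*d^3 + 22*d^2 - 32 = (d - 4)*(d^3 - 5*d^2 + 2*d + 8) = (d - 4)*(d - 2)*(d^2 - 3*d - 4) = (d - 4)^2*(d - 2)*(d + 1)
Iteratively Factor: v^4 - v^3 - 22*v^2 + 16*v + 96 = (v + 4)*(v^3 - 5*v^2 - 2*v + 24) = (v + 2)*(v + 4)*(v^2 - 7*v + 12) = (v - 4)*(v + 2)*(v + 4)*(v - 3)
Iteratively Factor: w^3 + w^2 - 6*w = (w)*(w^2 + w - 6) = w*(w - 2)*(w + 3)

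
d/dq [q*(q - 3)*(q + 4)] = 3*q^2 + 2*q - 12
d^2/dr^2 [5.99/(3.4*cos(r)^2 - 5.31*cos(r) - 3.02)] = (276.9776*(1 - cos(r)^2)^2 - 324.43038*cos(r)^3 + 553.404719*cos(r)^2 + 552.803922*cos(r) - 737.777518)/(-3.4*cos(r)^2 + 5.31*cos(r) + 3.02)^3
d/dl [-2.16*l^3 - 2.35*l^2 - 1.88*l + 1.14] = -6.48*l^2 - 4.7*l - 1.88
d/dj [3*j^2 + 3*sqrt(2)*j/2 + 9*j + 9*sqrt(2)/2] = 6*j + 3*sqrt(2)/2 + 9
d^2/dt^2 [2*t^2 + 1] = 4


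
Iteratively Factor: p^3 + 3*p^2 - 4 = (p - 1)*(p^2 + 4*p + 4) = (p - 1)*(p + 2)*(p + 2)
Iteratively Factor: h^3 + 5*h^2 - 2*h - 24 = (h - 2)*(h^2 + 7*h + 12) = (h - 2)*(h + 3)*(h + 4)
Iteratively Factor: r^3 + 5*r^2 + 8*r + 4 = (r + 1)*(r^2 + 4*r + 4) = (r + 1)*(r + 2)*(r + 2)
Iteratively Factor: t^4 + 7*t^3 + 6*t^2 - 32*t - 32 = (t + 4)*(t^3 + 3*t^2 - 6*t - 8) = (t + 4)^2*(t^2 - t - 2) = (t + 1)*(t + 4)^2*(t - 2)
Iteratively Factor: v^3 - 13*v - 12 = (v + 1)*(v^2 - v - 12) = (v + 1)*(v + 3)*(v - 4)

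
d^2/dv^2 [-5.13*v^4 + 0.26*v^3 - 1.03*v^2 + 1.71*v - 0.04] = -61.56*v^2 + 1.56*v - 2.06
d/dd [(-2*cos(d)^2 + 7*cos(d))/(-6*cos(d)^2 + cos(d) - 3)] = (-40*cos(d)^2 - 12*cos(d) + 21)*sin(d)/(6*sin(d)^2 + cos(d) - 9)^2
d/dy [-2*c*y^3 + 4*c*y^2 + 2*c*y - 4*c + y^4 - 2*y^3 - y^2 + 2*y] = -6*c*y^2 + 8*c*y + 2*c + 4*y^3 - 6*y^2 - 2*y + 2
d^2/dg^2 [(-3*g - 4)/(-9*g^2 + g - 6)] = 2*((3*g + 4)*(18*g - 1)^2 - 3*(27*g + 11)*(9*g^2 - g + 6))/(9*g^2 - g + 6)^3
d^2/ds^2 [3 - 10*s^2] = -20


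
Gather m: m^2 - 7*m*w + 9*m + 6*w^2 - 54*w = m^2 + m*(9 - 7*w) + 6*w^2 - 54*w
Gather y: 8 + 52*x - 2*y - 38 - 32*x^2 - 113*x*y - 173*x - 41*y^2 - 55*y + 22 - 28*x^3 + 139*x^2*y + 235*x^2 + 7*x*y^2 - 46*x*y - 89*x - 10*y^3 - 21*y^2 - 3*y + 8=-28*x^3 + 203*x^2 - 210*x - 10*y^3 + y^2*(7*x - 62) + y*(139*x^2 - 159*x - 60)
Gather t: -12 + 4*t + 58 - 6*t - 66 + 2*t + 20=0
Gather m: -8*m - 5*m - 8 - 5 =-13*m - 13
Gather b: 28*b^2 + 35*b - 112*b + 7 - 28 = 28*b^2 - 77*b - 21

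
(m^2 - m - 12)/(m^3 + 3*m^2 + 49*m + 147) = (m - 4)/(m^2 + 49)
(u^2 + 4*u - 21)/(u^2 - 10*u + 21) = (u + 7)/(u - 7)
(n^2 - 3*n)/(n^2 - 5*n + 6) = n/(n - 2)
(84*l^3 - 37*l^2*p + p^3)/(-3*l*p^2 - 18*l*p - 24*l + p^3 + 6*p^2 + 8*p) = (-28*l^2 + 3*l*p + p^2)/(p^2 + 6*p + 8)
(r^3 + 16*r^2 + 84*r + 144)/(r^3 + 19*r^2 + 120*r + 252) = (r + 4)/(r + 7)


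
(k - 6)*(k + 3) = k^2 - 3*k - 18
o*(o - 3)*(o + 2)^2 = o^4 + o^3 - 8*o^2 - 12*o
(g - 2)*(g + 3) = g^2 + g - 6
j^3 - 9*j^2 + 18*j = j*(j - 6)*(j - 3)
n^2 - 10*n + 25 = (n - 5)^2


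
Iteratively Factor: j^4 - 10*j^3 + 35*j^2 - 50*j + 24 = (j - 3)*(j^3 - 7*j^2 + 14*j - 8) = (j - 3)*(j - 1)*(j^2 - 6*j + 8) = (j - 3)*(j - 2)*(j - 1)*(j - 4)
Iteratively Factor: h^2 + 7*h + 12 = (h + 4)*(h + 3)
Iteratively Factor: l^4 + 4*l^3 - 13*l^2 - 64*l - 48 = (l - 4)*(l^3 + 8*l^2 + 19*l + 12) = (l - 4)*(l + 3)*(l^2 + 5*l + 4) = (l - 4)*(l + 3)*(l + 4)*(l + 1)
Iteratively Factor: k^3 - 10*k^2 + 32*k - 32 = (k - 4)*(k^2 - 6*k + 8) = (k - 4)*(k - 2)*(k - 4)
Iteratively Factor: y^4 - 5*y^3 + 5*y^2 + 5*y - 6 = (y + 1)*(y^3 - 6*y^2 + 11*y - 6) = (y - 1)*(y + 1)*(y^2 - 5*y + 6) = (y - 2)*(y - 1)*(y + 1)*(y - 3)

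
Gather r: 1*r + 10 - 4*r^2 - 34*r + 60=-4*r^2 - 33*r + 70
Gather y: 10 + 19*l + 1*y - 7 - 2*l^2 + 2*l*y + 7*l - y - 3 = -2*l^2 + 2*l*y + 26*l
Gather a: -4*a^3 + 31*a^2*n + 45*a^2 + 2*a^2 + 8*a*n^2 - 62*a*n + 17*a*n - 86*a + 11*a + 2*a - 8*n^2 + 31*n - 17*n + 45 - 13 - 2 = -4*a^3 + a^2*(31*n + 47) + a*(8*n^2 - 45*n - 73) - 8*n^2 + 14*n + 30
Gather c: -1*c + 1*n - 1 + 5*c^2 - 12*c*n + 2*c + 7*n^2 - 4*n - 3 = 5*c^2 + c*(1 - 12*n) + 7*n^2 - 3*n - 4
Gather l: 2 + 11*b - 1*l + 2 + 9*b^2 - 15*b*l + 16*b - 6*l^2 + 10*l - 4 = 9*b^2 + 27*b - 6*l^2 + l*(9 - 15*b)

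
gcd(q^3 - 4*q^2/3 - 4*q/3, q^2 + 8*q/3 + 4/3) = q + 2/3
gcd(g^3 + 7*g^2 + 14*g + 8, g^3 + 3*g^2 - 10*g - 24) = g^2 + 6*g + 8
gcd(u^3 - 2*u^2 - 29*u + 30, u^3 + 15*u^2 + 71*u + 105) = u + 5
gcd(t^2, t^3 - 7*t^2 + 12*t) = t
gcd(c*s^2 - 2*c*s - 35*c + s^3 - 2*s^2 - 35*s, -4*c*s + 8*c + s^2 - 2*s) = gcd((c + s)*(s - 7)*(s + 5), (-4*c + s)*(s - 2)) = 1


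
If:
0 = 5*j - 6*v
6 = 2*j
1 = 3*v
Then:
No Solution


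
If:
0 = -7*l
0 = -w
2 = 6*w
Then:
No Solution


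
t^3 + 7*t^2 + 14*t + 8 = (t + 1)*(t + 2)*(t + 4)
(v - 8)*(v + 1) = v^2 - 7*v - 8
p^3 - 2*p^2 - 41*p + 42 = (p - 7)*(p - 1)*(p + 6)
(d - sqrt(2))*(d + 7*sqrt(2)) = d^2 + 6*sqrt(2)*d - 14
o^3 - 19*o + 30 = (o - 3)*(o - 2)*(o + 5)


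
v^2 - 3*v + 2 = (v - 2)*(v - 1)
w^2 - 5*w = w*(w - 5)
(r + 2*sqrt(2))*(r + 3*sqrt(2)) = r^2 + 5*sqrt(2)*r + 12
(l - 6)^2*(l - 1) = l^3 - 13*l^2 + 48*l - 36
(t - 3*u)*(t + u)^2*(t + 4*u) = t^4 + 3*t^3*u - 9*t^2*u^2 - 23*t*u^3 - 12*u^4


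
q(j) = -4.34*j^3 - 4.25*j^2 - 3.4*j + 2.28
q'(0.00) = -3.40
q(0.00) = 2.28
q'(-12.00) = -1776.28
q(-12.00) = 6930.60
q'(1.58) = -49.33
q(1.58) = -30.82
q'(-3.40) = -125.01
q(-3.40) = 135.29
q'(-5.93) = -410.84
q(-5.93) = 778.00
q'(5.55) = -451.62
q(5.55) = -889.44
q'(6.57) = -621.25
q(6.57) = -1434.30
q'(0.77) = -17.66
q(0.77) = -4.84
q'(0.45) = -9.86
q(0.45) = -0.51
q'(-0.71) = -3.93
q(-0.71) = 4.10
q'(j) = -13.02*j^2 - 8.5*j - 3.4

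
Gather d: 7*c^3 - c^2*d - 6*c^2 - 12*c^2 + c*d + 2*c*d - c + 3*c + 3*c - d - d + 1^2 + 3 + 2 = 7*c^3 - 18*c^2 + 5*c + d*(-c^2 + 3*c - 2) + 6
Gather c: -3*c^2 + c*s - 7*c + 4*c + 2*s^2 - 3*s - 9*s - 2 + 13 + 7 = -3*c^2 + c*(s - 3) + 2*s^2 - 12*s + 18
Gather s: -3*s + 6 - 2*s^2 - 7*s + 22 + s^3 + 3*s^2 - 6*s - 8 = s^3 + s^2 - 16*s + 20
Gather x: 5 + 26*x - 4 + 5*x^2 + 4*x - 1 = 5*x^2 + 30*x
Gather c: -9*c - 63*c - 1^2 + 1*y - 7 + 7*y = -72*c + 8*y - 8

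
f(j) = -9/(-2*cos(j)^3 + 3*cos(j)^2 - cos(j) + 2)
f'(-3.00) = -0.26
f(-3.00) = -1.14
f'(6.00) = -0.47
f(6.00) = -4.42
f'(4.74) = -1.94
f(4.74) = -4.56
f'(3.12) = 0.04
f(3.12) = -1.13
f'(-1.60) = -2.57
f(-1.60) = -4.43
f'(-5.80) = 0.38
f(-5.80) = -4.33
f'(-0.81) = 0.43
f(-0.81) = -4.32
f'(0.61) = 0.13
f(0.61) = -4.30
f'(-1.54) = -1.90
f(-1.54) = -4.56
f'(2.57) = 1.32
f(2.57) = -1.46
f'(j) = -9*(-6*sin(j)*cos(j)^2 + 6*sin(j)*cos(j) - sin(j))/(-2*cos(j)^3 + 3*cos(j)^2 - cos(j) + 2)^2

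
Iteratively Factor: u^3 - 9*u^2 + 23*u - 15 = (u - 1)*(u^2 - 8*u + 15) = (u - 5)*(u - 1)*(u - 3)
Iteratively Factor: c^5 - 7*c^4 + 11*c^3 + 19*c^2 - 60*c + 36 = (c - 1)*(c^4 - 6*c^3 + 5*c^2 + 24*c - 36) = (c - 3)*(c - 1)*(c^3 - 3*c^2 - 4*c + 12) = (c - 3)*(c - 1)*(c + 2)*(c^2 - 5*c + 6) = (c - 3)^2*(c - 1)*(c + 2)*(c - 2)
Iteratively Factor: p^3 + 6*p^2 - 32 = (p + 4)*(p^2 + 2*p - 8) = (p + 4)^2*(p - 2)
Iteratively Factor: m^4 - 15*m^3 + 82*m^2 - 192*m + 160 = (m - 4)*(m^3 - 11*m^2 + 38*m - 40) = (m - 4)*(m - 2)*(m^2 - 9*m + 20) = (m - 5)*(m - 4)*(m - 2)*(m - 4)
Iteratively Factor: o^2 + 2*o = (o + 2)*(o)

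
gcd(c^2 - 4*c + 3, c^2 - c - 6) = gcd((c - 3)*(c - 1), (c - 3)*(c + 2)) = c - 3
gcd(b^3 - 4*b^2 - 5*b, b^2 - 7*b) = b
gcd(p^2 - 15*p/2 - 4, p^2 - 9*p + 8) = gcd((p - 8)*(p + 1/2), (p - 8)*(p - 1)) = p - 8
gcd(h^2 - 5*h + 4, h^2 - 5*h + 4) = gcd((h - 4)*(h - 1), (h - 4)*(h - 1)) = h^2 - 5*h + 4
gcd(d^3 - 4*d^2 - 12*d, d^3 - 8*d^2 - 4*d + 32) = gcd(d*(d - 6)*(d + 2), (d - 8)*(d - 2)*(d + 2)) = d + 2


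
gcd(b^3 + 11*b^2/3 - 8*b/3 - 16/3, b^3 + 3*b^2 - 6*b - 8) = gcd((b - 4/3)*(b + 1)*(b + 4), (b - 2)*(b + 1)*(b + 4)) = b^2 + 5*b + 4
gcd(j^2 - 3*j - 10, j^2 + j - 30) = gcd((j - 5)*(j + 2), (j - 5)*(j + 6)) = j - 5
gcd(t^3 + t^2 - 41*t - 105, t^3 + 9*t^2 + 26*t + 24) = t + 3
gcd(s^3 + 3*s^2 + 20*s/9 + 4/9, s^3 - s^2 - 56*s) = 1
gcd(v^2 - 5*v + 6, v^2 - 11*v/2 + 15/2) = v - 3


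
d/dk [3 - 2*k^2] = -4*k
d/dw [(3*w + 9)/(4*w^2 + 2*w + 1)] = 3*(4*w^2 + 2*w - 2*(w + 3)*(4*w + 1) + 1)/(4*w^2 + 2*w + 1)^2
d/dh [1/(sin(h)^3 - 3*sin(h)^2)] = 3*(2 - sin(h))*cos(h)/((sin(h) - 3)^2*sin(h)^3)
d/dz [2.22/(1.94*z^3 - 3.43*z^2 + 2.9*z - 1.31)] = (-12.9204*z^2 + 15.2292*z - 6.438)/(1.94*z^3 - 3.43*z^2 + 2.9*z - 1.31)^2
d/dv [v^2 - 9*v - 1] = 2*v - 9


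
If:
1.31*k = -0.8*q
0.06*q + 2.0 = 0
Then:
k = 20.36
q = -33.33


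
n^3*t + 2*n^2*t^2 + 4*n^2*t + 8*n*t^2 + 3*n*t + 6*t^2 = (n + 3)*(n + 2*t)*(n*t + t)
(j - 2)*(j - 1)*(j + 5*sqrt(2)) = j^3 - 3*j^2 + 5*sqrt(2)*j^2 - 15*sqrt(2)*j + 2*j + 10*sqrt(2)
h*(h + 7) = h^2 + 7*h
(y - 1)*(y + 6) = y^2 + 5*y - 6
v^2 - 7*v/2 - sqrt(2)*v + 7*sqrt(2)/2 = (v - 7/2)*(v - sqrt(2))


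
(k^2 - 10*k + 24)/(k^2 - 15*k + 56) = (k^2 - 10*k + 24)/(k^2 - 15*k + 56)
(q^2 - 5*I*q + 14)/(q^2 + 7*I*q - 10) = (q - 7*I)/(q + 5*I)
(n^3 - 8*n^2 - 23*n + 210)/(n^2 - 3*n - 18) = (n^2 - 2*n - 35)/(n + 3)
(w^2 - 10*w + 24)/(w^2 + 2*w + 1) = (w^2 - 10*w + 24)/(w^2 + 2*w + 1)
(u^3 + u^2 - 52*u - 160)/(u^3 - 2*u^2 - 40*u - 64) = (u + 5)/(u + 2)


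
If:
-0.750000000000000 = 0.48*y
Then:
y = -1.56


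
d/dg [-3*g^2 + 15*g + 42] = 15 - 6*g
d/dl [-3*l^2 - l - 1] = -6*l - 1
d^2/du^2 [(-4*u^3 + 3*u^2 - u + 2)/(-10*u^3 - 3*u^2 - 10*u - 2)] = 10*(-84*u^6 - 180*u^5 - 138*u^4 + 63*u^3 - 96*u^2 - 6*u - 44)/(1000*u^9 + 900*u^8 + 3270*u^7 + 2427*u^6 + 3630*u^5 + 2154*u^4 + 1480*u^3 + 636*u^2 + 120*u + 8)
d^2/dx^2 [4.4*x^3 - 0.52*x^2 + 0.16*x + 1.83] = 26.4*x - 1.04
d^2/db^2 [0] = 0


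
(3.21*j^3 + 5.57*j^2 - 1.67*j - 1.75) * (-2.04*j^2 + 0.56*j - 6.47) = -6.5484*j^5 - 9.5652*j^4 - 14.2427*j^3 - 33.4031*j^2 + 9.8249*j + 11.3225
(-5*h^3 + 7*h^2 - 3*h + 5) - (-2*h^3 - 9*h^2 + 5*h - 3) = -3*h^3 + 16*h^2 - 8*h + 8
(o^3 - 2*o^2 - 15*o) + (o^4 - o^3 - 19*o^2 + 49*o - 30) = o^4 - 21*o^2 + 34*o - 30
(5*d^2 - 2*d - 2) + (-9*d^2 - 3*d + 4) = -4*d^2 - 5*d + 2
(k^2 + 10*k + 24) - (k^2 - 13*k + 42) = 23*k - 18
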